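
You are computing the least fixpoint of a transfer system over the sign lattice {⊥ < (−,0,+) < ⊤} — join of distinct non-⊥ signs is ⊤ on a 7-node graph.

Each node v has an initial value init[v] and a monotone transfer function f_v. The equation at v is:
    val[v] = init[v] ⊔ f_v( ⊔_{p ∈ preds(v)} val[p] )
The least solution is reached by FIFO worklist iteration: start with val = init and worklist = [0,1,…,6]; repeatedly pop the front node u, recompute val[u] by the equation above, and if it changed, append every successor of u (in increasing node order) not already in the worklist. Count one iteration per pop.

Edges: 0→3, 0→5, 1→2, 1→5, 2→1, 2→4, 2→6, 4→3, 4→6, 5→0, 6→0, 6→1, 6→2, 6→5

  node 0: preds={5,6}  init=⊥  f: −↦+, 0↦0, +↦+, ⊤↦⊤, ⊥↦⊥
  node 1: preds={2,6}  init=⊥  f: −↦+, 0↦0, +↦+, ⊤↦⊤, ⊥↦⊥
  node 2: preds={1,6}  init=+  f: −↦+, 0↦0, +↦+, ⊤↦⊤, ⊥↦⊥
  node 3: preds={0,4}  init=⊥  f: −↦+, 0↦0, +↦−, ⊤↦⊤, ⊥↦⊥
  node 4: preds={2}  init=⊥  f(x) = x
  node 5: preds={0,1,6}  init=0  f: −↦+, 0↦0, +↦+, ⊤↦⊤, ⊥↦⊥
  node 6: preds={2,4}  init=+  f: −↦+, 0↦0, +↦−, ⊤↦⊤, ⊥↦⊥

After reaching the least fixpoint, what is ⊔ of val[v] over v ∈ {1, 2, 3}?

⊤

Iteration log — 16 steps:
  step 1. node 0  ⊔preds=⊤  new=⊤  old=⊥  +wl: 
  step 2. node 1  ⊔preds=+  new=+  old=⊥  +wl: 
  step 3. node 2  ⊔preds=+  new=+  stable
  step 4. node 3  ⊔preds=⊤  new=⊤  old=⊥  +wl: 
  step 5. node 4  ⊔preds=+  new=+  old=⊥  +wl: 3
  step 6. node 5  ⊔preds=⊤  new=⊤  old=0  +wl: 0
  step 7. node 6  ⊔preds=+  new=⊤  old=+  +wl: 1,2,5
  step 8. node 3  ⊔preds=⊤  new=⊤  stable
  step 9. node 0  ⊔preds=⊤  new=⊤  stable
  step 10. node 1  ⊔preds=⊤  new=⊤  old=+  +wl: 
  step 11. node 2  ⊔preds=⊤  new=⊤  old=+  +wl: 1,4,6
  step 12. node 5  ⊔preds=⊤  new=⊤  stable
  step 13. node 1  ⊔preds=⊤  new=⊤  stable
  step 14. node 4  ⊔preds=⊤  new=⊤  old=+  +wl: 3
  step 15. node 6  ⊔preds=⊤  new=⊤  stable
  step 16. node 3  ⊔preds=⊤  new=⊤  stable

Least fixpoint reached:
  node 0: ⊤
  node 1: ⊤
  node 2: ⊤
  node 3: ⊤
  node 4: ⊤
  node 5: ⊤
  node 6: ⊤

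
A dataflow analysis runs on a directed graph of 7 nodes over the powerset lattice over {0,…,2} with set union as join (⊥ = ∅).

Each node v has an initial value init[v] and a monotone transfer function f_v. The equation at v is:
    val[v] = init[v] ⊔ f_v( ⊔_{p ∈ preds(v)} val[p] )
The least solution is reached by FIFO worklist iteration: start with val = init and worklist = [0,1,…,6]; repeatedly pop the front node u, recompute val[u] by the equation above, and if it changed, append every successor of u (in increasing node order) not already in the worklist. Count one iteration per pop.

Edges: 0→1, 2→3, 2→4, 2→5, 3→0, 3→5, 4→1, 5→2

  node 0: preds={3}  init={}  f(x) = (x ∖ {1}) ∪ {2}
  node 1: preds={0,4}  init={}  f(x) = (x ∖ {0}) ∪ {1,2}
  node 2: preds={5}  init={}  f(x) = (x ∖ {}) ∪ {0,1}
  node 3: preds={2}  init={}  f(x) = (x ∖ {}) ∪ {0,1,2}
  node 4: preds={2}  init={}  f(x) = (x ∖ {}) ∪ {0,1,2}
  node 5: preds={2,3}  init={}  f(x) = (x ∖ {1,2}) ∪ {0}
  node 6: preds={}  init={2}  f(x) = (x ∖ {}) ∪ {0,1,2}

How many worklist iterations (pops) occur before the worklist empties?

Worklist (10 pops):
  #1 pop 0: in={} → {2} (was {}); enqueue []
  #2 pop 1: in={2} → {1,2} (was {}); enqueue []
  #3 pop 2: in={} → {0,1} (was {}); enqueue []
  #4 pop 3: in={0,1} → {0,1,2} (was {}); enqueue [0]
  #5 pop 4: in={0,1} → {0,1,2} (was {}); enqueue [1]
  #6 pop 5: in={0,1,2} → {0} (was {}); enqueue [2]
  #7 pop 6: in={} → {0,1,2} (was {2}); enqueue []
  #8 pop 0: in={0,1,2} → {0,2} (was {2}); enqueue []
  #9 pop 1: in={0,1,2} → {1,2} (no change)
  #10 pop 2: in={0} → {0,1} (no change)

Fixpoint:
  val[0] = {0,2}
  val[1] = {1,2}
  val[2] = {0,1}
  val[3] = {0,1,2}
  val[4] = {0,1,2}
  val[5] = {0}
  val[6] = {0,1,2}

10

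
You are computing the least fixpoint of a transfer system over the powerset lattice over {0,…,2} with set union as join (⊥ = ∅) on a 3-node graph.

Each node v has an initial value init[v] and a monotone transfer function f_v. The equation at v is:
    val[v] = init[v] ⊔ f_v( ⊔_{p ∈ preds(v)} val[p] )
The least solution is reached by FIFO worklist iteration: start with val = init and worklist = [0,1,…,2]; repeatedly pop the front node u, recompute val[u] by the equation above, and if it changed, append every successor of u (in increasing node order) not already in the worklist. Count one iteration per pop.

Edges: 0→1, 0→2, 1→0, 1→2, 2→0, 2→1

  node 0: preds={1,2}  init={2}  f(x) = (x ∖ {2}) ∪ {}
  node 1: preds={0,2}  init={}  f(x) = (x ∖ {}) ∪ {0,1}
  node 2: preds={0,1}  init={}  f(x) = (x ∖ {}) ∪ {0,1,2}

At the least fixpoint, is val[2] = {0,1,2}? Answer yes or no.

Trace (6 dequeues):
  [1] u=0 | in {} | out {2} | ==
  [2] u=1 | in {2} | out {0,1,2} | prev {} | push {0}
  [3] u=2 | in {0,1,2} | out {0,1,2} | prev {} | push {1}
  [4] u=0 | in {0,1,2} | out {0,1,2} | prev {2} | push {2}
  [5] u=1 | in {0,1,2} | out {0,1,2} | ==
  [6] u=2 | in {0,1,2} | out {0,1,2} | ==

Converged values:
  [0] {0,1,2}
  [1] {0,1,2}
  [2] {0,1,2}

yes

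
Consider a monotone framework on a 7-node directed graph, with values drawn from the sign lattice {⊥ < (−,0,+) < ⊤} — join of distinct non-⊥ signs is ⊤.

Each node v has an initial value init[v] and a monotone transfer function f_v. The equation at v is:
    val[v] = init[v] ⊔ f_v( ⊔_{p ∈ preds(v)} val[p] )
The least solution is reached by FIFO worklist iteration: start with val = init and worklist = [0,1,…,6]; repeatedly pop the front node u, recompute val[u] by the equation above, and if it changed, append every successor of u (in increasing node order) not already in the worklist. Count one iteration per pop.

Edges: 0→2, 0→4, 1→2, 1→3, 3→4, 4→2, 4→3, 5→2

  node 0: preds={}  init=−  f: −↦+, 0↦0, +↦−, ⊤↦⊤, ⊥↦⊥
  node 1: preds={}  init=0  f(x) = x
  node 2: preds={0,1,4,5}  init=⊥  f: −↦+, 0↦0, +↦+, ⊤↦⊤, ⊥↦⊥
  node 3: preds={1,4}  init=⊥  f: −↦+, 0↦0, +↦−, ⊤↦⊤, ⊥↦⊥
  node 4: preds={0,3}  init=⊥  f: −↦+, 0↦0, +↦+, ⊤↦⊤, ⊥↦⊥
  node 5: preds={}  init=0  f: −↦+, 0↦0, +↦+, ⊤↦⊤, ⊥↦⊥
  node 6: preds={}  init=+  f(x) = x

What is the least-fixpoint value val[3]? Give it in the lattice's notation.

Trace (10 dequeues):
  [1] u=0 | in ⊥ | out − | ==
  [2] u=1 | in ⊥ | out 0 | ==
  [3] u=2 | in ⊤ | out ⊤ | prev ⊥ | push {}
  [4] u=3 | in 0 | out 0 | prev ⊥ | push {}
  [5] u=4 | in ⊤ | out ⊤ | prev ⊥ | push {2,3}
  [6] u=5 | in ⊥ | out 0 | ==
  [7] u=6 | in ⊥ | out + | ==
  [8] u=2 | in ⊤ | out ⊤ | ==
  [9] u=3 | in ⊤ | out ⊤ | prev 0 | push {4}
  [10] u=4 | in ⊤ | out ⊤ | ==

Converged values:
  [0] −
  [1] 0
  [2] ⊤
  [3] ⊤
  [4] ⊤
  [5] 0
  [6] +

⊤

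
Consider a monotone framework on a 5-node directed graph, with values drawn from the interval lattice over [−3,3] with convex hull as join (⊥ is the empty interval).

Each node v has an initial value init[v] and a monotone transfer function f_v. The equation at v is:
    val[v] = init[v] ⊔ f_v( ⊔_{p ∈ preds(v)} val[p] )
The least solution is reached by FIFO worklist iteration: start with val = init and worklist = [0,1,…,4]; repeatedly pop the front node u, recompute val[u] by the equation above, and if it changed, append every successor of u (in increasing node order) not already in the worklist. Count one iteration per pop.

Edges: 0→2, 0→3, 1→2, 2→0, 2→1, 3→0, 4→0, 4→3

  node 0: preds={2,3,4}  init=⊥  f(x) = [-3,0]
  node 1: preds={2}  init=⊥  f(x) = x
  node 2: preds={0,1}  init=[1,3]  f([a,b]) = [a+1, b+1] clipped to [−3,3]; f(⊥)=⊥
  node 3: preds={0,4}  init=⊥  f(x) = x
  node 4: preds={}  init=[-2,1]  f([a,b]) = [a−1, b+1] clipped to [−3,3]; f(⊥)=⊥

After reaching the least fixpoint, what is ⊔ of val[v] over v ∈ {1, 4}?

Iteration log — 8 steps:
  step 1. node 0  ⊔preds=[-2,3]  new=[-3,0]  old=⊥  +wl: 
  step 2. node 1  ⊔preds=[1,3]  new=[1,3]  old=⊥  +wl: 
  step 3. node 2  ⊔preds=[-3,3]  new=[-2,3]  old=[1,3]  +wl: 0,1
  step 4. node 3  ⊔preds=[-3,1]  new=[-3,1]  old=⊥  +wl: 
  step 5. node 4  ⊔preds=⊥  new=[-2,1]  stable
  step 6. node 0  ⊔preds=[-3,3]  new=[-3,0]  stable
  step 7. node 1  ⊔preds=[-2,3]  new=[-2,3]  old=[1,3]  +wl: 2
  step 8. node 2  ⊔preds=[-3,3]  new=[-2,3]  stable

Least fixpoint reached:
  node 0: [-3,0]
  node 1: [-2,3]
  node 2: [-2,3]
  node 3: [-3,1]
  node 4: [-2,1]

[-2,3]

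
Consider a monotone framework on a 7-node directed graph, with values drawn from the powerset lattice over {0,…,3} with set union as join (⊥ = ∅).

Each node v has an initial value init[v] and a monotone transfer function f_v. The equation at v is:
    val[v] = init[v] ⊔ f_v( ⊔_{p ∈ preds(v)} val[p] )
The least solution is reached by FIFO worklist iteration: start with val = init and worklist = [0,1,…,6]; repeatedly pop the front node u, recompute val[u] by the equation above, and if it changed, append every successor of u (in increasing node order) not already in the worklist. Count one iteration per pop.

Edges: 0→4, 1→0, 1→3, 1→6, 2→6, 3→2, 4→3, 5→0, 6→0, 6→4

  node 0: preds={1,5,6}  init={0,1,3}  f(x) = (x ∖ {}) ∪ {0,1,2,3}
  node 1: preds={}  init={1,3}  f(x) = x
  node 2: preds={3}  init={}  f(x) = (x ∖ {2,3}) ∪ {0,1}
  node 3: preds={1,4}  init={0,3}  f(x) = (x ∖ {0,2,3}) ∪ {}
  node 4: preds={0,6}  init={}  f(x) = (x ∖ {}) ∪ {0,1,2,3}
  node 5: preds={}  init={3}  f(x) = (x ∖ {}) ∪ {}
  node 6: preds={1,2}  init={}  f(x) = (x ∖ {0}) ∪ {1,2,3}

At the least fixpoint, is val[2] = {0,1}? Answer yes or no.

yes

Worklist (11 pops):
  #1 pop 0: in={1,3} → {0,1,2,3} (was {0,1,3}); enqueue []
  #2 pop 1: in={} → {1,3} (no change)
  #3 pop 2: in={0,3} → {0,1} (was {}); enqueue []
  #4 pop 3: in={1,3} → {0,1,3} (was {0,3}); enqueue [2]
  #5 pop 4: in={0,1,2,3} → {0,1,2,3} (was {}); enqueue [3]
  #6 pop 5: in={} → {3} (no change)
  #7 pop 6: in={0,1,3} → {1,2,3} (was {}); enqueue [0,4]
  #8 pop 2: in={0,1,3} → {0,1} (no change)
  #9 pop 3: in={0,1,2,3} → {0,1,3} (no change)
  #10 pop 0: in={1,2,3} → {0,1,2,3} (no change)
  #11 pop 4: in={0,1,2,3} → {0,1,2,3} (no change)

Fixpoint:
  val[0] = {0,1,2,3}
  val[1] = {1,3}
  val[2] = {0,1}
  val[3] = {0,1,3}
  val[4] = {0,1,2,3}
  val[5] = {3}
  val[6] = {1,2,3}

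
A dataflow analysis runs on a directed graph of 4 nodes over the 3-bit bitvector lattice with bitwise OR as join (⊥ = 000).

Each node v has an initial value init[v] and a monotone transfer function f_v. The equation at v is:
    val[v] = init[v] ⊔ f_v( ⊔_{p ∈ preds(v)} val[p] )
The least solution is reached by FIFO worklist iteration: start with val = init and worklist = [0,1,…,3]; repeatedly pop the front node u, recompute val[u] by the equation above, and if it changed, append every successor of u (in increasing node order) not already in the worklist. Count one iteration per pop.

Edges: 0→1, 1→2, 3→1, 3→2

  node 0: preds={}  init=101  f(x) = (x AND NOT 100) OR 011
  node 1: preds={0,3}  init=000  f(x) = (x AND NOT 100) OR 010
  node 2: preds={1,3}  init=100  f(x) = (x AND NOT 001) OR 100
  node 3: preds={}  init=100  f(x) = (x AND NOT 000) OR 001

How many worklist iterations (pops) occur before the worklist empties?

Trace (6 dequeues):
  [1] u=0 | in 000 | out 111 | prev 101 | push {}
  [2] u=1 | in 111 | out 011 | prev 000 | push {}
  [3] u=2 | in 111 | out 110 | prev 100 | push {}
  [4] u=3 | in 000 | out 101 | prev 100 | push {1,2}
  [5] u=1 | in 111 | out 011 | ==
  [6] u=2 | in 111 | out 110 | ==

Converged values:
  [0] 111
  [1] 011
  [2] 110
  [3] 101

6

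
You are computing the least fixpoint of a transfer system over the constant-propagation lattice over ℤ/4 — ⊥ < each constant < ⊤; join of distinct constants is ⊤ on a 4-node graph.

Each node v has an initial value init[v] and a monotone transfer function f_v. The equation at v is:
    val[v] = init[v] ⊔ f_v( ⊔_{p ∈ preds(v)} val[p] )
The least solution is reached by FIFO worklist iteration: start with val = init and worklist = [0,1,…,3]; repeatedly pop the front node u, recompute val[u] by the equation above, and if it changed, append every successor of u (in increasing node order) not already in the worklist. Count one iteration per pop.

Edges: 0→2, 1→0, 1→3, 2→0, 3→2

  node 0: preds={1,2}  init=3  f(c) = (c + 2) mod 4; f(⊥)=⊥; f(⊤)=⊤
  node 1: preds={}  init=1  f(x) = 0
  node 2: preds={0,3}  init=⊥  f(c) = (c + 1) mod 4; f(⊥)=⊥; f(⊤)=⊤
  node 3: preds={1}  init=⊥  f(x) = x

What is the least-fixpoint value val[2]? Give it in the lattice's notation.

⊤

Trace (7 dequeues):
  [1] u=0 | in 1 | out 3 | ==
  [2] u=1 | in ⊥ | out ⊤ | prev 1 | push {0}
  [3] u=2 | in 3 | out 0 | prev ⊥ | push {}
  [4] u=3 | in ⊤ | out ⊤ | prev ⊥ | push {2}
  [5] u=0 | in ⊤ | out ⊤ | prev 3 | push {}
  [6] u=2 | in ⊤ | out ⊤ | prev 0 | push {0}
  [7] u=0 | in ⊤ | out ⊤ | ==

Converged values:
  [0] ⊤
  [1] ⊤
  [2] ⊤
  [3] ⊤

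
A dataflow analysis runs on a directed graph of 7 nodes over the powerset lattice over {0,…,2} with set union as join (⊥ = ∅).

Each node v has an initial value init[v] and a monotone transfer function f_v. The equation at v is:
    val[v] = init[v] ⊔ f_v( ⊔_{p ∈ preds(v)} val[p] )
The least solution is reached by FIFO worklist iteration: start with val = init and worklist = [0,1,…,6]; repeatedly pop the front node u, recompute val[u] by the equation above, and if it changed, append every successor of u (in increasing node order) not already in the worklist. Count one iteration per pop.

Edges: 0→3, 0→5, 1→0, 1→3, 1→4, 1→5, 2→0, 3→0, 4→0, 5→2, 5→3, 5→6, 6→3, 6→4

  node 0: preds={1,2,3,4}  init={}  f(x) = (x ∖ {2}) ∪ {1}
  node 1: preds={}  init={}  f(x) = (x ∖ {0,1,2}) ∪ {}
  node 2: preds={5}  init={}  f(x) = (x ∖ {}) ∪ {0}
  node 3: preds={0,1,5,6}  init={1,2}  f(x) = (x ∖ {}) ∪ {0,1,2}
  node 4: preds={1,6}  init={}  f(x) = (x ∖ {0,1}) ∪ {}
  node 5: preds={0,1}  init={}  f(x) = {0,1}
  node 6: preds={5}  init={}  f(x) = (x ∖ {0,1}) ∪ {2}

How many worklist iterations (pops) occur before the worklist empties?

13

Worklist (13 pops):
  #1 pop 0: in={1,2} → {1} (was {}); enqueue []
  #2 pop 1: in={} → {} (no change)
  #3 pop 2: in={} → {0} (was {}); enqueue [0]
  #4 pop 3: in={1} → {0,1,2} (was {1,2}); enqueue []
  #5 pop 4: in={} → {} (no change)
  #6 pop 5: in={1} → {0,1} (was {}); enqueue [2,3]
  #7 pop 6: in={0,1} → {2} (was {}); enqueue [4]
  #8 pop 0: in={0,1,2} → {0,1} (was {1}); enqueue [5]
  #9 pop 2: in={0,1} → {0,1} (was {0}); enqueue [0]
  #10 pop 3: in={0,1,2} → {0,1,2} (no change)
  #11 pop 4: in={2} → {2} (was {}); enqueue []
  #12 pop 5: in={0,1} → {0,1} (no change)
  #13 pop 0: in={0,1,2} → {0,1} (no change)

Fixpoint:
  val[0] = {0,1}
  val[1] = {}
  val[2] = {0,1}
  val[3] = {0,1,2}
  val[4] = {2}
  val[5] = {0,1}
  val[6] = {2}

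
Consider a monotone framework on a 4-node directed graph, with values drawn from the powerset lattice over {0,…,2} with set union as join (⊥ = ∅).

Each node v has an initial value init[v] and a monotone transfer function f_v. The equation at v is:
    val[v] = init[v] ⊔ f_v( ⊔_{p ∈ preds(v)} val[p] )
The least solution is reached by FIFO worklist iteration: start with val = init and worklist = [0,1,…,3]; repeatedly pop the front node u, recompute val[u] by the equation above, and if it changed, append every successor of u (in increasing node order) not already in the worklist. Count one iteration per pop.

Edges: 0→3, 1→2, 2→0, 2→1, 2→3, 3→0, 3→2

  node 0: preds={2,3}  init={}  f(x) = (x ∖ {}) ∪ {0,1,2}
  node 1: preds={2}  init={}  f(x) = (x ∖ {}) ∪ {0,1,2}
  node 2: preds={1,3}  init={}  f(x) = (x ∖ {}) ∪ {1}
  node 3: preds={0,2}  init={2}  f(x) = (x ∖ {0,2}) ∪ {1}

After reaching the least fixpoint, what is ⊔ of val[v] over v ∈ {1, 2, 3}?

Trace (7 dequeues):
  [1] u=0 | in {2} | out {0,1,2} | prev {} | push {}
  [2] u=1 | in {} | out {0,1,2} | prev {} | push {}
  [3] u=2 | in {0,1,2} | out {0,1,2} | prev {} | push {0,1}
  [4] u=3 | in {0,1,2} | out {1,2} | prev {2} | push {2}
  [5] u=0 | in {0,1,2} | out {0,1,2} | ==
  [6] u=1 | in {0,1,2} | out {0,1,2} | ==
  [7] u=2 | in {0,1,2} | out {0,1,2} | ==

Converged values:
  [0] {0,1,2}
  [1] {0,1,2}
  [2] {0,1,2}
  [3] {1,2}

{0,1,2}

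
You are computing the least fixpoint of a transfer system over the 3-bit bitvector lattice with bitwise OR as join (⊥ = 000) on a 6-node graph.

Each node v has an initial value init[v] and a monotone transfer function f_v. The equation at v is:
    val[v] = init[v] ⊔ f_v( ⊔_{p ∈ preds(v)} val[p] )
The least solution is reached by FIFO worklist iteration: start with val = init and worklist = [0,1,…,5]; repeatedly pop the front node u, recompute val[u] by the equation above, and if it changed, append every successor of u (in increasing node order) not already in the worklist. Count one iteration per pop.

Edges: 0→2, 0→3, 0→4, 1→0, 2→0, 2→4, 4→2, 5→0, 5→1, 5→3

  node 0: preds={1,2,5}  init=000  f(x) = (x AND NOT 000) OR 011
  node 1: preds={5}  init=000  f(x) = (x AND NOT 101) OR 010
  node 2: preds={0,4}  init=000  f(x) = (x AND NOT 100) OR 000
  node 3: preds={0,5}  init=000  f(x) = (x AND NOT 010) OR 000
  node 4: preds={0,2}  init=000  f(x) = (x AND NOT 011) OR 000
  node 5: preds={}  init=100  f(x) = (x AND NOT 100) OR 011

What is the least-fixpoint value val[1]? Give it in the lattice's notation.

Worklist (10 pops):
  #1 pop 0: in=100 → 111 (was 000); enqueue []
  #2 pop 1: in=100 → 010 (was 000); enqueue [0]
  #3 pop 2: in=111 → 011 (was 000); enqueue []
  #4 pop 3: in=111 → 101 (was 000); enqueue []
  #5 pop 4: in=111 → 100 (was 000); enqueue [2]
  #6 pop 5: in=000 → 111 (was 100); enqueue [1,3]
  #7 pop 0: in=111 → 111 (no change)
  #8 pop 2: in=111 → 011 (no change)
  #9 pop 1: in=111 → 010 (no change)
  #10 pop 3: in=111 → 101 (no change)

Fixpoint:
  val[0] = 111
  val[1] = 010
  val[2] = 011
  val[3] = 101
  val[4] = 100
  val[5] = 111

010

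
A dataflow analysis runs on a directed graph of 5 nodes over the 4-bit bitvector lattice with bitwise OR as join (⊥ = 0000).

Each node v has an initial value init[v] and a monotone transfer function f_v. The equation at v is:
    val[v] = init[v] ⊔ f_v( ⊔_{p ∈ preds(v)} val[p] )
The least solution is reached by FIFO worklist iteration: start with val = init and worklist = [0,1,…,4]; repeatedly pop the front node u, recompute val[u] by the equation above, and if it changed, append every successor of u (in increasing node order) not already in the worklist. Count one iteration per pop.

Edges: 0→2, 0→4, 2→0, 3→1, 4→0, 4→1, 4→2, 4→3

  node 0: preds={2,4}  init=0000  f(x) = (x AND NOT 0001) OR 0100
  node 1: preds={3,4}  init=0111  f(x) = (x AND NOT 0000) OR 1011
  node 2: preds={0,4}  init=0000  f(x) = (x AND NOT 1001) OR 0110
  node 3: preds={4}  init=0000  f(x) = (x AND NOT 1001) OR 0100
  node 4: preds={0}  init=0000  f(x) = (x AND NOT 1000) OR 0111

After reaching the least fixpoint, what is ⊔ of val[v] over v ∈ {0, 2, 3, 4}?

Iteration log — 11 steps:
  step 1. node 0  ⊔preds=0000  new=0100  old=0000  +wl: 
  step 2. node 1  ⊔preds=0000  new=1111  old=0111  +wl: 
  step 3. node 2  ⊔preds=0100  new=0110  old=0000  +wl: 0
  step 4. node 3  ⊔preds=0000  new=0100  old=0000  +wl: 1
  step 5. node 4  ⊔preds=0100  new=0111  old=0000  +wl: 2,3
  step 6. node 0  ⊔preds=0111  new=0110  old=0100  +wl: 4
  step 7. node 1  ⊔preds=0111  new=1111  stable
  step 8. node 2  ⊔preds=0111  new=0110  stable
  step 9. node 3  ⊔preds=0111  new=0110  old=0100  +wl: 1
  step 10. node 4  ⊔preds=0110  new=0111  stable
  step 11. node 1  ⊔preds=0111  new=1111  stable

Least fixpoint reached:
  node 0: 0110
  node 1: 1111
  node 2: 0110
  node 3: 0110
  node 4: 0111

0111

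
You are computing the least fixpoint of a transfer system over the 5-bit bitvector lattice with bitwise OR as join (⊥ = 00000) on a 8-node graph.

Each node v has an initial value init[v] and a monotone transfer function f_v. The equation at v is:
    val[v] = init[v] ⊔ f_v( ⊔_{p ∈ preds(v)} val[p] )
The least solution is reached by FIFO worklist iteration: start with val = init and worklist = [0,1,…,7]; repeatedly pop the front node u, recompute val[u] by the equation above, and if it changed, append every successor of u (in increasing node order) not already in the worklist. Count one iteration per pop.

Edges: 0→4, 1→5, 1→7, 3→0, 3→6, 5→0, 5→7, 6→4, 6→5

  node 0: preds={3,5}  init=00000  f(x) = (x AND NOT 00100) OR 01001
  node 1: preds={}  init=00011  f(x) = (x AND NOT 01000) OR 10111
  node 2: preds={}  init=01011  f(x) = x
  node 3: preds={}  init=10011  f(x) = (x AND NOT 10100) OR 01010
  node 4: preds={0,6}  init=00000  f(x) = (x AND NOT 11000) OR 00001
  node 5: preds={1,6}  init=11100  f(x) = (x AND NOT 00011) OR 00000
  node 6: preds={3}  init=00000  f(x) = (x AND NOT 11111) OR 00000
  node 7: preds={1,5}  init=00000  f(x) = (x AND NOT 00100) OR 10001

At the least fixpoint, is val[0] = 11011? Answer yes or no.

Iteration log — 9 steps:
  step 1. node 0  ⊔preds=11111  new=11011  old=00000  +wl: 
  step 2. node 1  ⊔preds=00000  new=10111  old=00011  +wl: 
  step 3. node 2  ⊔preds=00000  new=01011  stable
  step 4. node 3  ⊔preds=00000  new=11011  old=10011  +wl: 0
  step 5. node 4  ⊔preds=11011  new=00011  old=00000  +wl: 
  step 6. node 5  ⊔preds=10111  new=11100  stable
  step 7. node 6  ⊔preds=11011  new=00000  stable
  step 8. node 7  ⊔preds=11111  new=11011  old=00000  +wl: 
  step 9. node 0  ⊔preds=11111  new=11011  stable

Least fixpoint reached:
  node 0: 11011
  node 1: 10111
  node 2: 01011
  node 3: 11011
  node 4: 00011
  node 5: 11100
  node 6: 00000
  node 7: 11011

yes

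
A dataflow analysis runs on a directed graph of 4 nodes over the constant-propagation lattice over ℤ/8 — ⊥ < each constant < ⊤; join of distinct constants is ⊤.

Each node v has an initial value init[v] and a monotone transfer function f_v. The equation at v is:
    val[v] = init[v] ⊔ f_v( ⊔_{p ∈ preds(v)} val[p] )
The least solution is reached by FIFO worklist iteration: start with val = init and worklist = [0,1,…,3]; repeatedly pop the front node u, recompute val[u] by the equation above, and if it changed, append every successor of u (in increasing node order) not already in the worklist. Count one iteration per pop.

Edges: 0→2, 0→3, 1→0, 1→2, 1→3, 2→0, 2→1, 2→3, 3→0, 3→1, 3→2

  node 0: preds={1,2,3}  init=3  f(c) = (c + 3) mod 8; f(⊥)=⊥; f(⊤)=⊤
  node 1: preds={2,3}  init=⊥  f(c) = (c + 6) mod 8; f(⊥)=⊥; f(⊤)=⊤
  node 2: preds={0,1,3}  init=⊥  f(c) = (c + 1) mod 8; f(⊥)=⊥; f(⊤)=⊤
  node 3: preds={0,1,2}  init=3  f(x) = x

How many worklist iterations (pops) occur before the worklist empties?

9

Iteration log — 9 steps:
  step 1. node 0  ⊔preds=3  new=⊤  old=3  +wl: 
  step 2. node 1  ⊔preds=3  new=1  old=⊥  +wl: 0
  step 3. node 2  ⊔preds=⊤  new=⊤  old=⊥  +wl: 1
  step 4. node 3  ⊔preds=⊤  new=⊤  old=3  +wl: 2
  step 5. node 0  ⊔preds=⊤  new=⊤  stable
  step 6. node 1  ⊔preds=⊤  new=⊤  old=1  +wl: 0,3
  step 7. node 2  ⊔preds=⊤  new=⊤  stable
  step 8. node 0  ⊔preds=⊤  new=⊤  stable
  step 9. node 3  ⊔preds=⊤  new=⊤  stable

Least fixpoint reached:
  node 0: ⊤
  node 1: ⊤
  node 2: ⊤
  node 3: ⊤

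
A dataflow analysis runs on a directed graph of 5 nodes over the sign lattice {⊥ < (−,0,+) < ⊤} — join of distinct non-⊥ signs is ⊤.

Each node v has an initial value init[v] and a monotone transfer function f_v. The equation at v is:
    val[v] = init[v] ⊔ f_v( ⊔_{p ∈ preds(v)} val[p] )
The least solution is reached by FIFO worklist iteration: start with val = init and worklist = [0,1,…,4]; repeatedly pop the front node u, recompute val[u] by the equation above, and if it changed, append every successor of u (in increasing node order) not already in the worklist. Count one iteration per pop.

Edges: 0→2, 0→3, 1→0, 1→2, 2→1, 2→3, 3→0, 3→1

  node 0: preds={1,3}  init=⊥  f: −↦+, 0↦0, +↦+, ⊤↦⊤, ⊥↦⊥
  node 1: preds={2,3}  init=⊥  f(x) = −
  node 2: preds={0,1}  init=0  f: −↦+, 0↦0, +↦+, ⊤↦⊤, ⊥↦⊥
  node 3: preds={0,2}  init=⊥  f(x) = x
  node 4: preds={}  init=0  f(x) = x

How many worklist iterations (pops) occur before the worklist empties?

9

Trace (9 dequeues):
  [1] u=0 | in ⊥ | out ⊥ | ==
  [2] u=1 | in 0 | out − | prev ⊥ | push {0}
  [3] u=2 | in − | out ⊤ | prev 0 | push {1}
  [4] u=3 | in ⊤ | out ⊤ | prev ⊥ | push {}
  [5] u=4 | in ⊥ | out 0 | ==
  [6] u=0 | in ⊤ | out ⊤ | prev ⊥ | push {2,3}
  [7] u=1 | in ⊤ | out − | ==
  [8] u=2 | in ⊤ | out ⊤ | ==
  [9] u=3 | in ⊤ | out ⊤ | ==

Converged values:
  [0] ⊤
  [1] −
  [2] ⊤
  [3] ⊤
  [4] 0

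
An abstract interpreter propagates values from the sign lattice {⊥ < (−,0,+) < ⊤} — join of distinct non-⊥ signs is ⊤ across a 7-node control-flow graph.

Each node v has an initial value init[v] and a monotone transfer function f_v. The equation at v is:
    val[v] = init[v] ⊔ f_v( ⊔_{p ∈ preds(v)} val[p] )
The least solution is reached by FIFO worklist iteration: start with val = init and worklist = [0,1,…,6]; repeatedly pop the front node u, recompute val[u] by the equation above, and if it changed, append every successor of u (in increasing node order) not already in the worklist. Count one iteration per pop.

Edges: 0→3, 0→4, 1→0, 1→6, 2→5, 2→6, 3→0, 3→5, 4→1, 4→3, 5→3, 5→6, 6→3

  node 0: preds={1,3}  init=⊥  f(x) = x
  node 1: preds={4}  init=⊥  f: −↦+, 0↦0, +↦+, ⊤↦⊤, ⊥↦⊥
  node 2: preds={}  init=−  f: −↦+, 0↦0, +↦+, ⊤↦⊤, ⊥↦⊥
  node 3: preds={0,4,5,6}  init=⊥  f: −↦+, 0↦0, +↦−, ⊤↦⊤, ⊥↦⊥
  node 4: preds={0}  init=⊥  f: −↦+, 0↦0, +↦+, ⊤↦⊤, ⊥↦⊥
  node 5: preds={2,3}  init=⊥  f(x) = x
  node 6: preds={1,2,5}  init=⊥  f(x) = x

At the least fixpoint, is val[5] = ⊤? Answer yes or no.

yes

Iteration log — 24 steps:
  step 1. node 0  ⊔preds=⊥  new=⊥  stable
  step 2. node 1  ⊔preds=⊥  new=⊥  stable
  step 3. node 2  ⊔preds=⊥  new=−  stable
  step 4. node 3  ⊔preds=⊥  new=⊥  stable
  step 5. node 4  ⊔preds=⊥  new=⊥  stable
  step 6. node 5  ⊔preds=−  new=−  old=⊥  +wl: 3
  step 7. node 6  ⊔preds=−  new=−  old=⊥  +wl: 
  step 8. node 3  ⊔preds=−  new=+  old=⊥  +wl: 0,5
  step 9. node 0  ⊔preds=+  new=+  old=⊥  +wl: 3,4
  step 10. node 5  ⊔preds=⊤  new=⊤  old=−  +wl: 6
  step 11. node 3  ⊔preds=⊤  new=⊤  old=+  +wl: 0,5
  step 12. node 4  ⊔preds=+  new=+  old=⊥  +wl: 1,3
  step 13. node 6  ⊔preds=⊤  new=⊤  old=−  +wl: 
  step 14. node 0  ⊔preds=⊤  new=⊤  old=+  +wl: 4
  step 15. node 5  ⊔preds=⊤  new=⊤  stable
  step 16. node 1  ⊔preds=+  new=+  old=⊥  +wl: 0,6
  step 17. node 3  ⊔preds=⊤  new=⊤  stable
  step 18. node 4  ⊔preds=⊤  new=⊤  old=+  +wl: 1,3
  step 19. node 0  ⊔preds=⊤  new=⊤  stable
  step 20. node 6  ⊔preds=⊤  new=⊤  stable
  step 21. node 1  ⊔preds=⊤  new=⊤  old=+  +wl: 0,6
  step 22. node 3  ⊔preds=⊤  new=⊤  stable
  step 23. node 0  ⊔preds=⊤  new=⊤  stable
  step 24. node 6  ⊔preds=⊤  new=⊤  stable

Least fixpoint reached:
  node 0: ⊤
  node 1: ⊤
  node 2: −
  node 3: ⊤
  node 4: ⊤
  node 5: ⊤
  node 6: ⊤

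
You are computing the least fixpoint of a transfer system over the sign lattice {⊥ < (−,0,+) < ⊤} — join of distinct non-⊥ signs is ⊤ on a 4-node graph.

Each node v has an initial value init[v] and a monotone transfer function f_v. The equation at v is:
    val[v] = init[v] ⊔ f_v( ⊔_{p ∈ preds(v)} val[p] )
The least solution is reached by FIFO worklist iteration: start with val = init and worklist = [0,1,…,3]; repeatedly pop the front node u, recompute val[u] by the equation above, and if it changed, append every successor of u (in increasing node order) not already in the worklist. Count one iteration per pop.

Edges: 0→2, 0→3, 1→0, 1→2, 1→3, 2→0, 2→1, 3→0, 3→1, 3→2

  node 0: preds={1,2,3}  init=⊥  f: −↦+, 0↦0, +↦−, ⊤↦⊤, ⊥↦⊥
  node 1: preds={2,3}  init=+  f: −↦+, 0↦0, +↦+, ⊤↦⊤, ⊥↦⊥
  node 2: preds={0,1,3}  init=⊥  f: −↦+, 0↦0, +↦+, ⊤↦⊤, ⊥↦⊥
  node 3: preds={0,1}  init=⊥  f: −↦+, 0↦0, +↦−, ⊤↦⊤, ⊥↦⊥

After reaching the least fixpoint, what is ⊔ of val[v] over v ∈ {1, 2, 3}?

Iteration log — 9 steps:
  step 1. node 0  ⊔preds=+  new=−  old=⊥  +wl: 
  step 2. node 1  ⊔preds=⊥  new=+  stable
  step 3. node 2  ⊔preds=⊤  new=⊤  old=⊥  +wl: 0,1
  step 4. node 3  ⊔preds=⊤  new=⊤  old=⊥  +wl: 2
  step 5. node 0  ⊔preds=⊤  new=⊤  old=−  +wl: 3
  step 6. node 1  ⊔preds=⊤  new=⊤  old=+  +wl: 0
  step 7. node 2  ⊔preds=⊤  new=⊤  stable
  step 8. node 3  ⊔preds=⊤  new=⊤  stable
  step 9. node 0  ⊔preds=⊤  new=⊤  stable

Least fixpoint reached:
  node 0: ⊤
  node 1: ⊤
  node 2: ⊤
  node 3: ⊤

⊤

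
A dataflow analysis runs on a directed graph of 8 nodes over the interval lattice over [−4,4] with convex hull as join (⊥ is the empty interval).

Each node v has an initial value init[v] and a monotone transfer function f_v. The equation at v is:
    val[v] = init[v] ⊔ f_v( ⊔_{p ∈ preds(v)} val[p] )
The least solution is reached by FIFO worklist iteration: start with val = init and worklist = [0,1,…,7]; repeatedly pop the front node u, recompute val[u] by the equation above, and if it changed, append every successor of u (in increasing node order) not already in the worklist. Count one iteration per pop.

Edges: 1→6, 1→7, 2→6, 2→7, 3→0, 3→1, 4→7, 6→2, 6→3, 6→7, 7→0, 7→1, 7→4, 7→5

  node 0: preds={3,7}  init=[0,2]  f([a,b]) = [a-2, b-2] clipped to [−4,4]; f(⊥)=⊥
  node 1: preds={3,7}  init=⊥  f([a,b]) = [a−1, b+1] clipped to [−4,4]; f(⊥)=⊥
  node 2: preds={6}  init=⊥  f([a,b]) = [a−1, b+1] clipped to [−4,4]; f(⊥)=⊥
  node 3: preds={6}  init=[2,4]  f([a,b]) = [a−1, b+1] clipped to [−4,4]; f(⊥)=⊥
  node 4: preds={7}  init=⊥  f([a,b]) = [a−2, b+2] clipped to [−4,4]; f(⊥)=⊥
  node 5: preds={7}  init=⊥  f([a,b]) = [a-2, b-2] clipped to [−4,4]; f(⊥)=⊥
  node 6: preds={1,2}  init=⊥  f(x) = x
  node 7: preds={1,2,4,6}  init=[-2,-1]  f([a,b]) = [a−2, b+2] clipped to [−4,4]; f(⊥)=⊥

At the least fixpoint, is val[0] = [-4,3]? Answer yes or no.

Iteration log — 18 steps:
  step 1. node 0  ⊔preds=[-2,4]  new=[-4,2]  old=[0,2]  +wl: 
  step 2. node 1  ⊔preds=[-2,4]  new=[-3,4]  old=⊥  +wl: 
  step 3. node 2  ⊔preds=⊥  new=⊥  stable
  step 4. node 3  ⊔preds=⊥  new=[2,4]  stable
  step 5. node 4  ⊔preds=[-2,-1]  new=[-4,1]  old=⊥  +wl: 
  step 6. node 5  ⊔preds=[-2,-1]  new=[-4,-3]  old=⊥  +wl: 
  step 7. node 6  ⊔preds=[-3,4]  new=[-3,4]  old=⊥  +wl: 2,3
  step 8. node 7  ⊔preds=[-4,4]  new=[-4,4]  old=[-2,-1]  +wl: 0,1,4,5
  step 9. node 2  ⊔preds=[-3,4]  new=[-4,4]  old=⊥  +wl: 6,7
  step 10. node 3  ⊔preds=[-3,4]  new=[-4,4]  old=[2,4]  +wl: 
  step 11. node 0  ⊔preds=[-4,4]  new=[-4,2]  stable
  step 12. node 1  ⊔preds=[-4,4]  new=[-4,4]  old=[-3,4]  +wl: 
  step 13. node 4  ⊔preds=[-4,4]  new=[-4,4]  old=[-4,1]  +wl: 
  step 14. node 5  ⊔preds=[-4,4]  new=[-4,2]  old=[-4,-3]  +wl: 
  step 15. node 6  ⊔preds=[-4,4]  new=[-4,4]  old=[-3,4]  +wl: 2,3
  step 16. node 7  ⊔preds=[-4,4]  new=[-4,4]  stable
  step 17. node 2  ⊔preds=[-4,4]  new=[-4,4]  stable
  step 18. node 3  ⊔preds=[-4,4]  new=[-4,4]  stable

Least fixpoint reached:
  node 0: [-4,2]
  node 1: [-4,4]
  node 2: [-4,4]
  node 3: [-4,4]
  node 4: [-4,4]
  node 5: [-4,2]
  node 6: [-4,4]
  node 7: [-4,4]

no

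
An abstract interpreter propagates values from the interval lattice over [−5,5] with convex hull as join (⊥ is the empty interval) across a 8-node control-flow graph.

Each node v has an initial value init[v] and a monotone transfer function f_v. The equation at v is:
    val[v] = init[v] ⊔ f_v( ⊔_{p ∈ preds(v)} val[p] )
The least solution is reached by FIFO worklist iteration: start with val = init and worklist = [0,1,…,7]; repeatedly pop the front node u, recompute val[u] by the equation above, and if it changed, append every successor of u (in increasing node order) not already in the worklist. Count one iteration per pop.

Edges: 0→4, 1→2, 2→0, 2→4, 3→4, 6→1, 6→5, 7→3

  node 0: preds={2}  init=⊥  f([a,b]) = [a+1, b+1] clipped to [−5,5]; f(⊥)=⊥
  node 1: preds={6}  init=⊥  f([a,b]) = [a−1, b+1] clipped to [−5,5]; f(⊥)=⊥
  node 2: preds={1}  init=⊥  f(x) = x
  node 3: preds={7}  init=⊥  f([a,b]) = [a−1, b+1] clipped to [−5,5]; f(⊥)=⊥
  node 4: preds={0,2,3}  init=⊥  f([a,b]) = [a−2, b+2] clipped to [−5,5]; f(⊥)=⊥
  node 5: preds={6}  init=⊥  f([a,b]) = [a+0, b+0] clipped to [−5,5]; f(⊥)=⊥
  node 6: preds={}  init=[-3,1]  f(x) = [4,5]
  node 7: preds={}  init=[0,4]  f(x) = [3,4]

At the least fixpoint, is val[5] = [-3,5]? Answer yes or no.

Trace (15 dequeues):
  [1] u=0 | in ⊥ | out ⊥ | ==
  [2] u=1 | in [-3,1] | out [-4,2] | prev ⊥ | push {}
  [3] u=2 | in [-4,2] | out [-4,2] | prev ⊥ | push {0}
  [4] u=3 | in [0,4] | out [-1,5] | prev ⊥ | push {}
  [5] u=4 | in [-4,5] | out [-5,5] | prev ⊥ | push {}
  [6] u=5 | in [-3,1] | out [-3,1] | prev ⊥ | push {}
  [7] u=6 | in ⊥ | out [-3,5] | prev [-3,1] | push {1,5}
  [8] u=7 | in ⊥ | out [0,4] | ==
  [9] u=0 | in [-4,2] | out [-3,3] | prev ⊥ | push {4}
  [10] u=1 | in [-3,5] | out [-4,5] | prev [-4,2] | push {2}
  [11] u=5 | in [-3,5] | out [-3,5] | prev [-3,1] | push {}
  [12] u=4 | in [-4,5] | out [-5,5] | ==
  [13] u=2 | in [-4,5] | out [-4,5] | prev [-4,2] | push {0,4}
  [14] u=0 | in [-4,5] | out [-3,5] | prev [-3,3] | push {}
  [15] u=4 | in [-4,5] | out [-5,5] | ==

Converged values:
  [0] [-3,5]
  [1] [-4,5]
  [2] [-4,5]
  [3] [-1,5]
  [4] [-5,5]
  [5] [-3,5]
  [6] [-3,5]
  [7] [0,4]

yes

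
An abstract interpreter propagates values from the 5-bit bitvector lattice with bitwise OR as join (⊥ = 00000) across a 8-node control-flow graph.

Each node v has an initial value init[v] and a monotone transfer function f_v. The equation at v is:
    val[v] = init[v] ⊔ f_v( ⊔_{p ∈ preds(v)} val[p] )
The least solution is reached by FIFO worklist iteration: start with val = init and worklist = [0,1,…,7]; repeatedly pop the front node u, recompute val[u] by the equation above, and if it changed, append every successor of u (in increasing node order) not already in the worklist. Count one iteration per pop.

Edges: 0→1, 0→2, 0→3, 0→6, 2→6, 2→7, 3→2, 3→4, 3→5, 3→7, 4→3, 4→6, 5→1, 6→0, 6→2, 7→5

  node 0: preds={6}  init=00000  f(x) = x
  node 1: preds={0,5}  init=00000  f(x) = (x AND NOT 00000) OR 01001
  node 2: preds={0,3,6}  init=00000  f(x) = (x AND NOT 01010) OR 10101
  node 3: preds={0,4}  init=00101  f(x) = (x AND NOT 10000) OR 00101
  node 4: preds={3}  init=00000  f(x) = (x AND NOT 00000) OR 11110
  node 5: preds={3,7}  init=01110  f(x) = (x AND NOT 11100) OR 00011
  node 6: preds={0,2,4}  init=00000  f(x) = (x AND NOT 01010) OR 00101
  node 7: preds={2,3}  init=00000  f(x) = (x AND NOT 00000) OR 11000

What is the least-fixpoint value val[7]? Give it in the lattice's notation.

Trace (19 dequeues):
  [1] u=0 | in 00000 | out 00000 | ==
  [2] u=1 | in 01110 | out 01111 | prev 00000 | push {}
  [3] u=2 | in 00101 | out 10101 | prev 00000 | push {}
  [4] u=3 | in 00000 | out 00101 | ==
  [5] u=4 | in 00101 | out 11111 | prev 00000 | push {3}
  [6] u=5 | in 00101 | out 01111 | prev 01110 | push {1}
  [7] u=6 | in 11111 | out 10101 | prev 00000 | push {0,2}
  [8] u=7 | in 10101 | out 11101 | prev 00000 | push {5}
  [9] u=3 | in 11111 | out 01111 | prev 00101 | push {4,7}
  [10] u=1 | in 01111 | out 01111 | ==
  [11] u=0 | in 10101 | out 10101 | prev 00000 | push {1,3,6}
  [12] u=2 | in 11111 | out 10101 | ==
  [13] u=5 | in 11111 | out 01111 | ==
  [14] u=4 | in 01111 | out 11111 | ==
  [15] u=7 | in 11111 | out 11111 | prev 11101 | push {5}
  [16] u=1 | in 11111 | out 11111 | prev 01111 | push {}
  [17] u=3 | in 11111 | out 01111 | ==
  [18] u=6 | in 11111 | out 10101 | ==
  [19] u=5 | in 11111 | out 01111 | ==

Converged values:
  [0] 10101
  [1] 11111
  [2] 10101
  [3] 01111
  [4] 11111
  [5] 01111
  [6] 10101
  [7] 11111

11111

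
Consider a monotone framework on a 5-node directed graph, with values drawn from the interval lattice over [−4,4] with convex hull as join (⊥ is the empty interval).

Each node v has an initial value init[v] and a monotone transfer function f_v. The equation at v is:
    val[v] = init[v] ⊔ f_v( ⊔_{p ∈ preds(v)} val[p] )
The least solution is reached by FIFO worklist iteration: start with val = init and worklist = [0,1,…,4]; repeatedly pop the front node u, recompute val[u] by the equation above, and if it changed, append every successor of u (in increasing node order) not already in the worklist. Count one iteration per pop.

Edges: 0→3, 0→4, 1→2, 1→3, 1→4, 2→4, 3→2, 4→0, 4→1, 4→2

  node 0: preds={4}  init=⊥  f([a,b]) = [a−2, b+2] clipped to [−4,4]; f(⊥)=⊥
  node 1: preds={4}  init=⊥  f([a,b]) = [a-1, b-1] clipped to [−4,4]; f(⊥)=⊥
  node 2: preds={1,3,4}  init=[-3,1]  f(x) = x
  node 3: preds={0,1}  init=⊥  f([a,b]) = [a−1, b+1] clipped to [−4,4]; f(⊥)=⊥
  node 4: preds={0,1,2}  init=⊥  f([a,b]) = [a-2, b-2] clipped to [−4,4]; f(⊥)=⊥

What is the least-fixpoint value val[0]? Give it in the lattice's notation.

Iteration log — 31 steps:
  step 1. node 0  ⊔preds=⊥  new=⊥  stable
  step 2. node 1  ⊔preds=⊥  new=⊥  stable
  step 3. node 2  ⊔preds=⊥  new=[-3,1]  stable
  step 4. node 3  ⊔preds=⊥  new=⊥  stable
  step 5. node 4  ⊔preds=[-3,1]  new=[-4,-1]  old=⊥  +wl: 0,1,2
  step 6. node 0  ⊔preds=[-4,-1]  new=[-4,1]  old=⊥  +wl: 3,4
  step 7. node 1  ⊔preds=[-4,-1]  new=[-4,-2]  old=⊥  +wl: 
  step 8. node 2  ⊔preds=[-4,-1]  new=[-4,1]  old=[-3,1]  +wl: 
  step 9. node 3  ⊔preds=[-4,1]  new=[-4,2]  old=⊥  +wl: 2
  step 10. node 4  ⊔preds=[-4,1]  new=[-4,-1]  stable
  step 11. node 2  ⊔preds=[-4,2]  new=[-4,2]  old=[-4,1]  +wl: 4
  step 12. node 4  ⊔preds=[-4,2]  new=[-4,0]  old=[-4,-1]  +wl: 0,1,2
  step 13. node 0  ⊔preds=[-4,0]  new=[-4,2]  old=[-4,1]  +wl: 3,4
  step 14. node 1  ⊔preds=[-4,0]  new=[-4,-1]  old=[-4,-2]  +wl: 
  step 15. node 2  ⊔preds=[-4,2]  new=[-4,2]  stable
  step 16. node 3  ⊔preds=[-4,2]  new=[-4,3]  old=[-4,2]  +wl: 2
  step 17. node 4  ⊔preds=[-4,2]  new=[-4,0]  stable
  step 18. node 2  ⊔preds=[-4,3]  new=[-4,3]  old=[-4,2]  +wl: 4
  step 19. node 4  ⊔preds=[-4,3]  new=[-4,1]  old=[-4,0]  +wl: 0,1,2
  step 20. node 0  ⊔preds=[-4,1]  new=[-4,3]  old=[-4,2]  +wl: 3,4
  step 21. node 1  ⊔preds=[-4,1]  new=[-4,0]  old=[-4,-1]  +wl: 
  step 22. node 2  ⊔preds=[-4,3]  new=[-4,3]  stable
  step 23. node 3  ⊔preds=[-4,3]  new=[-4,4]  old=[-4,3]  +wl: 2
  step 24. node 4  ⊔preds=[-4,3]  new=[-4,1]  stable
  step 25. node 2  ⊔preds=[-4,4]  new=[-4,4]  old=[-4,3]  +wl: 4
  step 26. node 4  ⊔preds=[-4,4]  new=[-4,2]  old=[-4,1]  +wl: 0,1,2
  step 27. node 0  ⊔preds=[-4,2]  new=[-4,4]  old=[-4,3]  +wl: 3,4
  step 28. node 1  ⊔preds=[-4,2]  new=[-4,1]  old=[-4,0]  +wl: 
  step 29. node 2  ⊔preds=[-4,4]  new=[-4,4]  stable
  step 30. node 3  ⊔preds=[-4,4]  new=[-4,4]  stable
  step 31. node 4  ⊔preds=[-4,4]  new=[-4,2]  stable

Least fixpoint reached:
  node 0: [-4,4]
  node 1: [-4,1]
  node 2: [-4,4]
  node 3: [-4,4]
  node 4: [-4,2]

[-4,4]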